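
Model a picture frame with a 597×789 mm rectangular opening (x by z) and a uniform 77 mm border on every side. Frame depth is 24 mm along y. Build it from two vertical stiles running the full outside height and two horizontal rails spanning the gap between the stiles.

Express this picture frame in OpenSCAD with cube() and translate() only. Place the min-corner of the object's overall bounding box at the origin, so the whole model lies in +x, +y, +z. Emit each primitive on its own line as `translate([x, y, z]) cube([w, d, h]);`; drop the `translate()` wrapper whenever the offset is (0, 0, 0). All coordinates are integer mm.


cube([77, 24, 943]);
translate([674, 0, 0]) cube([77, 24, 943]);
translate([77, 0, 0]) cube([597, 24, 77]);
translate([77, 0, 866]) cube([597, 24, 77]);


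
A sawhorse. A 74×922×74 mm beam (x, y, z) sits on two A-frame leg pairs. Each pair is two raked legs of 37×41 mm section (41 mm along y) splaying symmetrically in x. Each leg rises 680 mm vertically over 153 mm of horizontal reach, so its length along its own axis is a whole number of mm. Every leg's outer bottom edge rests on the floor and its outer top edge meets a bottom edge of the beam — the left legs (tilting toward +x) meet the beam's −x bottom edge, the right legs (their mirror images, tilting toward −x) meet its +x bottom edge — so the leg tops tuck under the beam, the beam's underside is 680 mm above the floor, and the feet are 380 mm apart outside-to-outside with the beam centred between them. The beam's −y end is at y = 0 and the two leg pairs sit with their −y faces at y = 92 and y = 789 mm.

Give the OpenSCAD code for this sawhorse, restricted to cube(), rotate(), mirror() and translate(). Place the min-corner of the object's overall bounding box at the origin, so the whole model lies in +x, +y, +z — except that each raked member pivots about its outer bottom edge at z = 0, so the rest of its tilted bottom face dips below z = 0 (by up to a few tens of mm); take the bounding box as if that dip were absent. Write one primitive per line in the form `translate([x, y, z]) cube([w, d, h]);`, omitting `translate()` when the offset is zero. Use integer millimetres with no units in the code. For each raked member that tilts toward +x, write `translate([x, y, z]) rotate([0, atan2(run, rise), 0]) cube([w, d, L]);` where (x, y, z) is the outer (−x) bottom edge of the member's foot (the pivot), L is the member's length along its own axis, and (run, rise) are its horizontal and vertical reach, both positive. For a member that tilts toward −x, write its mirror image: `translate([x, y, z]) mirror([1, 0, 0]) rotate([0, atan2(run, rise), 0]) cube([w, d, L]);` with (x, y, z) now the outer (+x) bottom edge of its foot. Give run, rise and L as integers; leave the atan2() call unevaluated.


translate([153, 0, 680]) cube([74, 922, 74]);
translate([0, 92, 0]) rotate([0, atan2(153, 680), 0]) cube([37, 41, 697]);
translate([380, 92, 0]) mirror([1, 0, 0]) rotate([0, atan2(153, 680), 0]) cube([37, 41, 697]);
translate([0, 789, 0]) rotate([0, atan2(153, 680), 0]) cube([37, 41, 697]);
translate([380, 789, 0]) mirror([1, 0, 0]) rotate([0, atan2(153, 680), 0]) cube([37, 41, 697]);


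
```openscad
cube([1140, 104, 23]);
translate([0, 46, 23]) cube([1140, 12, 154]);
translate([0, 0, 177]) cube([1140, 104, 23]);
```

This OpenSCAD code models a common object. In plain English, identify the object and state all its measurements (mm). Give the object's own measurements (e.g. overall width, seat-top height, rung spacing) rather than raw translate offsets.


An I-beam lying along x, 1140 mm long. Overall section height 200 mm. Two flanges 104 mm wide (y) and 23 mm thick, one on the floor and one at the top; a web 12 mm thick runs between them, centred on the flange width.


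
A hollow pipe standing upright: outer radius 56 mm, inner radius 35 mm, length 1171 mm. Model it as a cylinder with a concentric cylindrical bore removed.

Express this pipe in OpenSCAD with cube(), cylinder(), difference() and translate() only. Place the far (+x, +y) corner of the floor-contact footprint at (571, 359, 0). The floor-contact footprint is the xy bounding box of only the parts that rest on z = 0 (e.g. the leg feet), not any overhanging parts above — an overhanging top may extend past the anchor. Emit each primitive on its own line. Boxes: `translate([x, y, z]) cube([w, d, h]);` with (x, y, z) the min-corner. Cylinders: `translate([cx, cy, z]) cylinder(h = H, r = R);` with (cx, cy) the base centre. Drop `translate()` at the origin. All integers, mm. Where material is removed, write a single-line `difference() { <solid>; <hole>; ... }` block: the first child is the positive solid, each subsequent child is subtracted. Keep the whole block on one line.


difference() { translate([515, 303, 0]) cylinder(h = 1171, r = 56); translate([515, 303, 0]) cylinder(h = 1171, r = 35); }


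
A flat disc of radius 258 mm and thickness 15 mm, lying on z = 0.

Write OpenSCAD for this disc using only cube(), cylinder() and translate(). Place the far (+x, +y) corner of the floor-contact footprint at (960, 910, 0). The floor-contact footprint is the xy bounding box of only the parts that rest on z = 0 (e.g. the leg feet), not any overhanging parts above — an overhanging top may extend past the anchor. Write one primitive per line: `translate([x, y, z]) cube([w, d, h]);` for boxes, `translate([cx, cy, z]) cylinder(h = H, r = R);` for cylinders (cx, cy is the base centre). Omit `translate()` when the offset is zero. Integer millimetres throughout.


translate([702, 652, 0]) cylinder(h = 15, r = 258);


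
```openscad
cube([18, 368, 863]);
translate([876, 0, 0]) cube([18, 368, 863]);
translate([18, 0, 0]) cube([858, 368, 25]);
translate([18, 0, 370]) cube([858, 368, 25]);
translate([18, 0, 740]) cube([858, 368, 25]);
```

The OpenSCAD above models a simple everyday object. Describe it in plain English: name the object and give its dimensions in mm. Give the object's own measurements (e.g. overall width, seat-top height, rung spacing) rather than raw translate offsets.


An open bookshelf. Two side panels, each 18 mm thick, 368 mm deep and 863 mm tall, stand 894 mm apart (outside-to-outside). Between them sit 3 shelves, each 25 mm thick and 368 mm deep, spanning the full gap between the sides. The bottom shelf rests on the floor (its underside at z = 0) and the clear gap between one shelf's top and the next shelf's underside is 345 mm.


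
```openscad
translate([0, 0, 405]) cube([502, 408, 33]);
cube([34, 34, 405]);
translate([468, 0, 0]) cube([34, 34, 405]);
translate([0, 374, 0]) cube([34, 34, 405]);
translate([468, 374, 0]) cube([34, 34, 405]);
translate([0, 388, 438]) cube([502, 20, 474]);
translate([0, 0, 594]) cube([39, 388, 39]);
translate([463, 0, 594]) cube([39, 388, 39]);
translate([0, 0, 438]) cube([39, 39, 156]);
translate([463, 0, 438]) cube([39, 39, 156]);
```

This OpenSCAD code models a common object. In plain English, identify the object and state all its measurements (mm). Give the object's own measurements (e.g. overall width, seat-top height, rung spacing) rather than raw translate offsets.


A chair. The seat is a 502×408×33 mm slab with its top at z = 438 mm, on four 34×34 mm corner legs (flush with the seat edges, standing on z = 0). A flat backrest 20 mm thick, 474 mm tall, spans the full seat width and rises from the seat top along its +y edge, rear face flush with the rear of the seat. Two armrests of 39×39 mm section run along each side from the seat's front edge to the front of the backrest, top faces 195 mm above the seat top and outer faces flush with the seat's x-edges; a 39×39 mm post under the front of each armrest stands on the seat at the front corner.


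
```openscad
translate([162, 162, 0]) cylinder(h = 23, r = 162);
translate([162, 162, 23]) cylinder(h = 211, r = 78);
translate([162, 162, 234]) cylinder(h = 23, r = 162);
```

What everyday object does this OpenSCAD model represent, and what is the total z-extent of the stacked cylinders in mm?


A spool. The overall height is 257 mm.

Three coaxial cylinders, large–small–large — a spool. Two 23 mm flanges and a 211 mm core give 23 + 211 + 23 = 257 mm.


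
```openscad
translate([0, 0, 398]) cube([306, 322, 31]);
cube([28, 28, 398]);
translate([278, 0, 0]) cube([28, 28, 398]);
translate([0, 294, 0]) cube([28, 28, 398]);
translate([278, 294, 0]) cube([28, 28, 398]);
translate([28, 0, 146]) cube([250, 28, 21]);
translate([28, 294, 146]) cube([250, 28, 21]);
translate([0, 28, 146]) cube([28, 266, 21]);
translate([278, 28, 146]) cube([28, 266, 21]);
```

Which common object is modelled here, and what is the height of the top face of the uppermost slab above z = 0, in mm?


A stool. The seat height is 429 mm.

A 306×322×31 slab at z = 398 on four corner posts — a stool. The seat top is 398 + 31 = 429 mm.


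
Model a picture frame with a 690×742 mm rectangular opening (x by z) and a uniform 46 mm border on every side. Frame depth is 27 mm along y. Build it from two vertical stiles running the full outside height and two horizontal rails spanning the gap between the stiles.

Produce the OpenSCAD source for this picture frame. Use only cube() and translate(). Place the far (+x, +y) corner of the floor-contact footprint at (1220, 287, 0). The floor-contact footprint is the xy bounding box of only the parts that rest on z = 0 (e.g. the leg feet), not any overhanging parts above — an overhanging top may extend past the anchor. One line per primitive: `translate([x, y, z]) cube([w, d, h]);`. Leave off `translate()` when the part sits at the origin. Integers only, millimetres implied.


translate([438, 260, 0]) cube([46, 27, 834]);
translate([1174, 260, 0]) cube([46, 27, 834]);
translate([484, 260, 0]) cube([690, 27, 46]);
translate([484, 260, 788]) cube([690, 27, 46]);


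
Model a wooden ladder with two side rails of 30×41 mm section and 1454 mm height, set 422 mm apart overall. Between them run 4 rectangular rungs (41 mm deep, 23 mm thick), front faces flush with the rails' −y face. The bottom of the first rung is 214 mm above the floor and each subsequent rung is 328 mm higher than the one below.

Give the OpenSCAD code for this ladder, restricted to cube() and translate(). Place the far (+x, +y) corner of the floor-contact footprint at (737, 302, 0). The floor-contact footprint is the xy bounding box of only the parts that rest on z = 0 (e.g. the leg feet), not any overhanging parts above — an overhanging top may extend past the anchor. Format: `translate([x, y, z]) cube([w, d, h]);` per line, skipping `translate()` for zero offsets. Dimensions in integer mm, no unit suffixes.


translate([315, 261, 0]) cube([30, 41, 1454]);
translate([707, 261, 0]) cube([30, 41, 1454]);
translate([345, 261, 214]) cube([362, 41, 23]);
translate([345, 261, 542]) cube([362, 41, 23]);
translate([345, 261, 870]) cube([362, 41, 23]);
translate([345, 261, 1198]) cube([362, 41, 23]);


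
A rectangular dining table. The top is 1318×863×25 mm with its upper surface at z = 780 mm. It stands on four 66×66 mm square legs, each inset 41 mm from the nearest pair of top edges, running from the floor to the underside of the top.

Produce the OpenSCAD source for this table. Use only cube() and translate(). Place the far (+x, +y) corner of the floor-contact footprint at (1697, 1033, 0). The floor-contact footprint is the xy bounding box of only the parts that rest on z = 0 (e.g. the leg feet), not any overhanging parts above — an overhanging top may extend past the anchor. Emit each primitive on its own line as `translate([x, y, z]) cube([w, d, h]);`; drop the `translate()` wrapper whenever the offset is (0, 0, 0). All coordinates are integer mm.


translate([420, 211, 755]) cube([1318, 863, 25]);
translate([461, 252, 0]) cube([66, 66, 755]);
translate([1631, 252, 0]) cube([66, 66, 755]);
translate([461, 967, 0]) cube([66, 66, 755]);
translate([1631, 967, 0]) cube([66, 66, 755]);


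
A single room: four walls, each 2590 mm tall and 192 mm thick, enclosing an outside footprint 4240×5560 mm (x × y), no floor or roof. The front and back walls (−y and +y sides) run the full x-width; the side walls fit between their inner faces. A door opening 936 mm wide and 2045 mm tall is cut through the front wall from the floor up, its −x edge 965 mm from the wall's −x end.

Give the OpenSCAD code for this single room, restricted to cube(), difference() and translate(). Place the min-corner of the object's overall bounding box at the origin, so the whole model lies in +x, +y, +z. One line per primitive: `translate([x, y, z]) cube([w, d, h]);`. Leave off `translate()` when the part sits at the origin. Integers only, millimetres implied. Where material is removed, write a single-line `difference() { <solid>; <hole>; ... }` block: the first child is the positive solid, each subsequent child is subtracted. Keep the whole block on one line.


difference() { cube([4240, 192, 2590]); translate([965, 0, 0]) cube([936, 192, 2045]); }
translate([0, 5368, 0]) cube([4240, 192, 2590]);
translate([0, 192, 0]) cube([192, 5176, 2590]);
translate([4048, 192, 0]) cube([192, 5176, 2590]);


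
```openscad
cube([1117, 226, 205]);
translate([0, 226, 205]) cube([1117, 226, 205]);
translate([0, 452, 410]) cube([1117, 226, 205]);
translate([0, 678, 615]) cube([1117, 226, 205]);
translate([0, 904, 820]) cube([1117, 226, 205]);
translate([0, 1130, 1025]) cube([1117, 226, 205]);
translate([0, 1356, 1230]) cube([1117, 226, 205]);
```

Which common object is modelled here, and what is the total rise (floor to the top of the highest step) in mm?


A staircase. The total rise is 1435 mm.

7 identical blocks, each offset up and back from the previous — a staircase. Each step is 205 mm tall and there are 7 of them, so the total rise is 7 × 205 = 1435 mm.


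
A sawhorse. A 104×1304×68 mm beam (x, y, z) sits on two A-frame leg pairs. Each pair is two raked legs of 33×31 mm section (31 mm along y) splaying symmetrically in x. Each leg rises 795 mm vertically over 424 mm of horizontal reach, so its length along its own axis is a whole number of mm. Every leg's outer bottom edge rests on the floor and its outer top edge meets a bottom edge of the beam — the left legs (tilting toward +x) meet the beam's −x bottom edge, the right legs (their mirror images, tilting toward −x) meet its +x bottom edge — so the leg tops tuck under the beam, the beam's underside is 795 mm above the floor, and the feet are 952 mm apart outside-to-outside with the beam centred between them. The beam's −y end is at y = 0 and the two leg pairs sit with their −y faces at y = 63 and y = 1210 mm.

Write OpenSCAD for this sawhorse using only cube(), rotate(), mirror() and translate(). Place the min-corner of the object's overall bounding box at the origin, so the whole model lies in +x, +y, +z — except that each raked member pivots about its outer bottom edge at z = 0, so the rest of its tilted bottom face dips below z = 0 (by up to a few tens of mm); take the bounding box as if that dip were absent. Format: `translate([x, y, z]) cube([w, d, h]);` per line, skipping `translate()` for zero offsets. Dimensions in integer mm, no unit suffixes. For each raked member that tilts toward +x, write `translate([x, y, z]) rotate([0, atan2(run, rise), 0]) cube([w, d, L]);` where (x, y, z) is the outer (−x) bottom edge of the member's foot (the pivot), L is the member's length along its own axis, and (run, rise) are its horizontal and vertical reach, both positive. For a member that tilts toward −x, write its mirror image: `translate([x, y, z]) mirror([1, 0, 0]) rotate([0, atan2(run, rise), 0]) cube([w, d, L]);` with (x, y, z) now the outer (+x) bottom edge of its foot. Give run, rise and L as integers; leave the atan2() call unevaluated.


translate([424, 0, 795]) cube([104, 1304, 68]);
translate([0, 63, 0]) rotate([0, atan2(424, 795), 0]) cube([33, 31, 901]);
translate([952, 63, 0]) mirror([1, 0, 0]) rotate([0, atan2(424, 795), 0]) cube([33, 31, 901]);
translate([0, 1210, 0]) rotate([0, atan2(424, 795), 0]) cube([33, 31, 901]);
translate([952, 1210, 0]) mirror([1, 0, 0]) rotate([0, atan2(424, 795), 0]) cube([33, 31, 901]);


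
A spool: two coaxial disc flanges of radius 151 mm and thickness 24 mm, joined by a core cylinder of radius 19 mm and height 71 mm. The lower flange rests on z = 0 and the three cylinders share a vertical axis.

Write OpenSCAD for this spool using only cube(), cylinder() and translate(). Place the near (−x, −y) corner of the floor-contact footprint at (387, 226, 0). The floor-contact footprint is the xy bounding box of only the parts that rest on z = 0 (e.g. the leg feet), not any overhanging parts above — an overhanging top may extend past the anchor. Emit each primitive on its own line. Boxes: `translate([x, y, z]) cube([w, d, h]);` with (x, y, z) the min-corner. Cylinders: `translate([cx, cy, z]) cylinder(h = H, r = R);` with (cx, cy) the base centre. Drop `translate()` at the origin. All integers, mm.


translate([538, 377, 0]) cylinder(h = 24, r = 151);
translate([538, 377, 24]) cylinder(h = 71, r = 19);
translate([538, 377, 95]) cylinder(h = 24, r = 151);


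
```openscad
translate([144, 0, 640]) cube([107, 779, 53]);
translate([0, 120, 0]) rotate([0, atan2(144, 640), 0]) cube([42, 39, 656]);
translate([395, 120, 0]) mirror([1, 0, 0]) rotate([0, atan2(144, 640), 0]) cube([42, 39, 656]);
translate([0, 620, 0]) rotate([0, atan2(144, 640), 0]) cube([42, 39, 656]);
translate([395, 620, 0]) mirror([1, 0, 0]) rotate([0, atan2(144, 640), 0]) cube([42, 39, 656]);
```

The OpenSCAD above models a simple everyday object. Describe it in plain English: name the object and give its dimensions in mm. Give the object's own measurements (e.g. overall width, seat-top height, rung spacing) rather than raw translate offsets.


A sawhorse. A 107×779×53 mm beam (x, y, z) sits on two A-frame leg pairs. Each pair is two raked legs of 42×39 mm section (39 mm along y) splaying symmetrically in x. Each leg rises 640 mm vertically over 144 mm of horizontal reach and is 656 mm long along its own axis. Every leg's outer bottom edge rests on the floor and its outer top edge meets a bottom edge of the beam — the left legs (tilting toward +x) meet the beam's −x bottom edge, the right legs (their mirror images, tilting toward −x) meet its +x bottom edge — so the leg tops tuck under the beam, the beam's underside is 640 mm above the floor, and the feet are 395 mm apart outside-to-outside with the beam centred between them. The two leg pairs are set in 120 mm from either end of the beam.


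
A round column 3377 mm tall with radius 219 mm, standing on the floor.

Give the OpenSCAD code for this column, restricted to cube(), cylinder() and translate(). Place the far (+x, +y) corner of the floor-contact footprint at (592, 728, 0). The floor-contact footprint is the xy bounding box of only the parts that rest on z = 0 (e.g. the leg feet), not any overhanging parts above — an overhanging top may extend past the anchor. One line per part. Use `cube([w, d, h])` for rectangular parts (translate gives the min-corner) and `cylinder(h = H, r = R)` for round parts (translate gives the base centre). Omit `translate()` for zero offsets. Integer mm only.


translate([373, 509, 0]) cylinder(h = 3377, r = 219);


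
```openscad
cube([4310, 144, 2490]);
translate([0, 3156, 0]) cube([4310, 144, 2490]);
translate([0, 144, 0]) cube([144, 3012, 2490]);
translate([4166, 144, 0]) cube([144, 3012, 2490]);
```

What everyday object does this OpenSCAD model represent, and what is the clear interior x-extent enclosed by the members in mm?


A house (or room) frame. The interior width is 4022 mm.

Four 2490 mm walls enclosing a rectangle with no floor or roof — a room or house frame. Outside width is 4310 mm and wall thickness is 144 mm, so the interior width is 4310 − 2 × 144 = 4022 mm.


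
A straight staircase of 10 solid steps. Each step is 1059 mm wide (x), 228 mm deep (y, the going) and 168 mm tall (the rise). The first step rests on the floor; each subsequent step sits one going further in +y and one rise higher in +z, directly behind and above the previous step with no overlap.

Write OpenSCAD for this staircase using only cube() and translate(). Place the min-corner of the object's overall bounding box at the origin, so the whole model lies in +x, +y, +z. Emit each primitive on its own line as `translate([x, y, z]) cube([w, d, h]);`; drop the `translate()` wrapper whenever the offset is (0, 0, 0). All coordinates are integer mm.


cube([1059, 228, 168]);
translate([0, 228, 168]) cube([1059, 228, 168]);
translate([0, 456, 336]) cube([1059, 228, 168]);
translate([0, 684, 504]) cube([1059, 228, 168]);
translate([0, 912, 672]) cube([1059, 228, 168]);
translate([0, 1140, 840]) cube([1059, 228, 168]);
translate([0, 1368, 1008]) cube([1059, 228, 168]);
translate([0, 1596, 1176]) cube([1059, 228, 168]);
translate([0, 1824, 1344]) cube([1059, 228, 168]);
translate([0, 2052, 1512]) cube([1059, 228, 168]);


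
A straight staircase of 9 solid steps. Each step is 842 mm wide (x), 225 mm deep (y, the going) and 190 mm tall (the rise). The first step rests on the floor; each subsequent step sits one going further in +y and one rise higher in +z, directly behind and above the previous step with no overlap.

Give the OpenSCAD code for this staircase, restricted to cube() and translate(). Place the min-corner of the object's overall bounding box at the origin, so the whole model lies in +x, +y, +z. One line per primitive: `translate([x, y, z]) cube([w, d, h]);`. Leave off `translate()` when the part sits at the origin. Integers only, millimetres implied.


cube([842, 225, 190]);
translate([0, 225, 190]) cube([842, 225, 190]);
translate([0, 450, 380]) cube([842, 225, 190]);
translate([0, 675, 570]) cube([842, 225, 190]);
translate([0, 900, 760]) cube([842, 225, 190]);
translate([0, 1125, 950]) cube([842, 225, 190]);
translate([0, 1350, 1140]) cube([842, 225, 190]);
translate([0, 1575, 1330]) cube([842, 225, 190]);
translate([0, 1800, 1520]) cube([842, 225, 190]);


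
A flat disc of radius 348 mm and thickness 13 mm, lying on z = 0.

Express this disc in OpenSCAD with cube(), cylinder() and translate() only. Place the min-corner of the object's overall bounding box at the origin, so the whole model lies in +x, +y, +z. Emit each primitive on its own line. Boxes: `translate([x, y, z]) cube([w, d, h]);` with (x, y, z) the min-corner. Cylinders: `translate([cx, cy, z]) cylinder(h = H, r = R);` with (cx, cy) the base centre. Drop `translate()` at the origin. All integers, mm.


translate([348, 348, 0]) cylinder(h = 13, r = 348);


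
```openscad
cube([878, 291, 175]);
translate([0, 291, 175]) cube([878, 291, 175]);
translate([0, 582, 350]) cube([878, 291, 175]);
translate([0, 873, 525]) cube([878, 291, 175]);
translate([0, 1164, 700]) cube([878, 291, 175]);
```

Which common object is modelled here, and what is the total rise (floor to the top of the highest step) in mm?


A staircase. The total rise is 875 mm.

5 identical blocks, each offset up and back from the previous — a staircase. Each step is 175 mm tall and there are 5 of them, so the total rise is 5 × 175 = 875 mm.


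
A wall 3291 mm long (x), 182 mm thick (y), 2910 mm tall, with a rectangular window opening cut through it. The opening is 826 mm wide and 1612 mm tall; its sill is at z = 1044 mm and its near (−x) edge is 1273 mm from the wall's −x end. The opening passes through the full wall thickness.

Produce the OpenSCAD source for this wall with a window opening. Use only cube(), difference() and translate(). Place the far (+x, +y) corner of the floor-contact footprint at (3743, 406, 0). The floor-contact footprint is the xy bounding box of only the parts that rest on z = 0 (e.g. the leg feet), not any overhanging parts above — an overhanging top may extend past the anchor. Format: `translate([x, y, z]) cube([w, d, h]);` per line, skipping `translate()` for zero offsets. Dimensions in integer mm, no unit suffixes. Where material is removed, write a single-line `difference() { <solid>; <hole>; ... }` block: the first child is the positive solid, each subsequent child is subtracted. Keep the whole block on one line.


difference() { translate([452, 224, 0]) cube([3291, 182, 2910]); translate([1725, 224, 1044]) cube([826, 182, 1612]); }


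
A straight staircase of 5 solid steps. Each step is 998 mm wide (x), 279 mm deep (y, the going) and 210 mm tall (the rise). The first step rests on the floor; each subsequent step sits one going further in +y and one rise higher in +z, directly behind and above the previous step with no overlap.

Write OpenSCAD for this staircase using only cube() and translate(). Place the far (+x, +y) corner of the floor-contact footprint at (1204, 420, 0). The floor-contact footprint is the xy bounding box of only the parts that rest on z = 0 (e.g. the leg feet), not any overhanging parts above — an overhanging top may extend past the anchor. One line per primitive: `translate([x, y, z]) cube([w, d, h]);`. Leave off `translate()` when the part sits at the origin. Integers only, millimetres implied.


translate([206, 141, 0]) cube([998, 279, 210]);
translate([206, 420, 210]) cube([998, 279, 210]);
translate([206, 699, 420]) cube([998, 279, 210]);
translate([206, 978, 630]) cube([998, 279, 210]);
translate([206, 1257, 840]) cube([998, 279, 210]);


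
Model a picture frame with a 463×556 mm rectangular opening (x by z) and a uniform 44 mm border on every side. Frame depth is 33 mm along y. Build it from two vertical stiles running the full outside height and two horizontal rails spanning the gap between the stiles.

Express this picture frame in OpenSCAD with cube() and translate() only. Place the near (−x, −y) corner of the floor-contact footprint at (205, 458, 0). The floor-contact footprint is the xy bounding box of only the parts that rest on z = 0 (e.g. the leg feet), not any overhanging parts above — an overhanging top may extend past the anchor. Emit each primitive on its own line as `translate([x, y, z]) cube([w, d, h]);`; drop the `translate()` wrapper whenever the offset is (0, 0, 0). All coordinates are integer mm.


translate([205, 458, 0]) cube([44, 33, 644]);
translate([712, 458, 0]) cube([44, 33, 644]);
translate([249, 458, 0]) cube([463, 33, 44]);
translate([249, 458, 600]) cube([463, 33, 44]);


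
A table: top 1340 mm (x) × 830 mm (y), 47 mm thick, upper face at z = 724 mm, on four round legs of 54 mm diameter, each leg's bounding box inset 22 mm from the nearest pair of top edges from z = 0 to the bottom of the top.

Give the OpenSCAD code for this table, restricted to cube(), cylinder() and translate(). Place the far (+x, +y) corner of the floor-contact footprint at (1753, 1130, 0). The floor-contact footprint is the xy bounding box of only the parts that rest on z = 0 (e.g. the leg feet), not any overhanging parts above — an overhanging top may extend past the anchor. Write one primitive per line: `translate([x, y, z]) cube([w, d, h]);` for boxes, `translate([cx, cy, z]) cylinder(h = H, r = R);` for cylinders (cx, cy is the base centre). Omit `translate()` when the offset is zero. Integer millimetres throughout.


translate([435, 322, 677]) cube([1340, 830, 47]);
translate([484, 371, 0]) cylinder(h = 677, r = 27);
translate([1726, 371, 0]) cylinder(h = 677, r = 27);
translate([484, 1103, 0]) cylinder(h = 677, r = 27);
translate([1726, 1103, 0]) cylinder(h = 677, r = 27);


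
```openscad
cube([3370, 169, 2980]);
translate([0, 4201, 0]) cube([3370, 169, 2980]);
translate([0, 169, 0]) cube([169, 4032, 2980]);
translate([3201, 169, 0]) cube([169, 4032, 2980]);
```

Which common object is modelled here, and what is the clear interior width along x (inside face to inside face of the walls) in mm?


A house (or room) frame. The interior width is 3032 mm.

Four 2980 mm walls enclosing a rectangle with no floor or roof — a room or house frame. Outside width is 3370 mm and wall thickness is 169 mm, so the interior width is 3370 − 2 × 169 = 3032 mm.


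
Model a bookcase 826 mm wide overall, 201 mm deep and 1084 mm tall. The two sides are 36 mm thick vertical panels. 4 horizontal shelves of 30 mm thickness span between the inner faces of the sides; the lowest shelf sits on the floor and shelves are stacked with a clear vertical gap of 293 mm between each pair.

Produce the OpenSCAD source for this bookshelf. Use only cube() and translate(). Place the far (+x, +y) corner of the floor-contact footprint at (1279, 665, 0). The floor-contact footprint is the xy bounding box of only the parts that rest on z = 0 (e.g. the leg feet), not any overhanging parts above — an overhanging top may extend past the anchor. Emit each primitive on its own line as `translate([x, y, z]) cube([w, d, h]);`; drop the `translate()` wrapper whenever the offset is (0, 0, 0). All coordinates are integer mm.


translate([453, 464, 0]) cube([36, 201, 1084]);
translate([1243, 464, 0]) cube([36, 201, 1084]);
translate([489, 464, 0]) cube([754, 201, 30]);
translate([489, 464, 323]) cube([754, 201, 30]);
translate([489, 464, 646]) cube([754, 201, 30]);
translate([489, 464, 969]) cube([754, 201, 30]);


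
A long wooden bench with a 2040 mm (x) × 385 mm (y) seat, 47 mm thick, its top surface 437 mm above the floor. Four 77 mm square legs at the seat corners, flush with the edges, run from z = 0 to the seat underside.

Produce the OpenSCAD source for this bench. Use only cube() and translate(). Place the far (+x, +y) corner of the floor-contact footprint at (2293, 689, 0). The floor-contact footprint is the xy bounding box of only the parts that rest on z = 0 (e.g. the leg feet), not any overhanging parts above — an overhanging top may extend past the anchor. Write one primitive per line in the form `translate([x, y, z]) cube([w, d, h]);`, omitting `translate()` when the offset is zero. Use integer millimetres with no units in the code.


translate([253, 304, 390]) cube([2040, 385, 47]);
translate([253, 304, 0]) cube([77, 77, 390]);
translate([253, 612, 0]) cube([77, 77, 390]);
translate([2216, 304, 0]) cube([77, 77, 390]);
translate([2216, 612, 0]) cube([77, 77, 390]);


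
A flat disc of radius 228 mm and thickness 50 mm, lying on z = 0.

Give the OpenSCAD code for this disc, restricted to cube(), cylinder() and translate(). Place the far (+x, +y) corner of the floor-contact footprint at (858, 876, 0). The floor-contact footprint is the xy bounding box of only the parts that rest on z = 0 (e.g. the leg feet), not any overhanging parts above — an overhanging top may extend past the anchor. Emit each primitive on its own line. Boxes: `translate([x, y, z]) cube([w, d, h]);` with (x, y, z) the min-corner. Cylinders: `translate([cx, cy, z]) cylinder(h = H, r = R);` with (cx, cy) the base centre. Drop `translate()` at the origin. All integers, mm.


translate([630, 648, 0]) cylinder(h = 50, r = 228);


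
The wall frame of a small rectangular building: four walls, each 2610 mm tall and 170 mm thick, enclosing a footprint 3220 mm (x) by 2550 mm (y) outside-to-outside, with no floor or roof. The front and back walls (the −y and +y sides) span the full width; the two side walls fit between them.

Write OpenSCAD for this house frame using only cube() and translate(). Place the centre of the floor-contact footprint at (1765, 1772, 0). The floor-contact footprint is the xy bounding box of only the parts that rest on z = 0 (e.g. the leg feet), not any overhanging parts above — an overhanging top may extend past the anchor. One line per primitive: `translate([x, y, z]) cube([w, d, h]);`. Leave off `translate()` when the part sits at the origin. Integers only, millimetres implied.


translate([155, 497, 0]) cube([3220, 170, 2610]);
translate([155, 2877, 0]) cube([3220, 170, 2610]);
translate([155, 667, 0]) cube([170, 2210, 2610]);
translate([3205, 667, 0]) cube([170, 2210, 2610]);


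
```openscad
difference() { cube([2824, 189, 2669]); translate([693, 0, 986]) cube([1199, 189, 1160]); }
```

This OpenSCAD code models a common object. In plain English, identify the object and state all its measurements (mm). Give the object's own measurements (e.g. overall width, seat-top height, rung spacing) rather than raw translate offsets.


A wall 2824 mm long (x), 189 mm thick (y), 2669 mm tall, with a rectangular window opening cut through it. The opening is 1199 mm wide and 1160 mm tall; its sill is at z = 986 mm and its near (−x) edge is 693 mm from the wall's −x end. The opening passes through the full wall thickness.


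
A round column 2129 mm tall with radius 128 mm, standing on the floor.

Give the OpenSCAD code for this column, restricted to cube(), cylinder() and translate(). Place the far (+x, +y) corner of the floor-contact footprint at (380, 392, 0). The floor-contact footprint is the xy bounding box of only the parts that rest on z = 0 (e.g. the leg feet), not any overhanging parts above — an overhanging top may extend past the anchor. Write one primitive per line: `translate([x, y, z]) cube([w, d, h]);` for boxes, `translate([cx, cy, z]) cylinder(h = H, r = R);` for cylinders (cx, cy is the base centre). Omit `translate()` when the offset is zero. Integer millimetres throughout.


translate([252, 264, 0]) cylinder(h = 2129, r = 128);


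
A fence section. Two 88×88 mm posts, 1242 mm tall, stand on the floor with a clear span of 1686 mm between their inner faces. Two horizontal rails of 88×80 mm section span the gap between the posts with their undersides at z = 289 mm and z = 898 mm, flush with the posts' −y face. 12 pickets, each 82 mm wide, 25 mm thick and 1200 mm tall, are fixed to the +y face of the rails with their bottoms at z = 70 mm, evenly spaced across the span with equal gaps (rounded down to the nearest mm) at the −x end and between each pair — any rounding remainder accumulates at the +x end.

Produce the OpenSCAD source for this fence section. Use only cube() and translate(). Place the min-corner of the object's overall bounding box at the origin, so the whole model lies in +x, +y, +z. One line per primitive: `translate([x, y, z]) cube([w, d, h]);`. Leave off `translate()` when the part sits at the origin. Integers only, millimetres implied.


cube([88, 88, 1242]);
translate([1774, 0, 0]) cube([88, 88, 1242]);
translate([88, 0, 289]) cube([1686, 88, 80]);
translate([88, 0, 898]) cube([1686, 88, 80]);
translate([142, 88, 70]) cube([82, 25, 1200]);
translate([278, 88, 70]) cube([82, 25, 1200]);
translate([414, 88, 70]) cube([82, 25, 1200]);
translate([550, 88, 70]) cube([82, 25, 1200]);
translate([686, 88, 70]) cube([82, 25, 1200]);
translate([822, 88, 70]) cube([82, 25, 1200]);
translate([958, 88, 70]) cube([82, 25, 1200]);
translate([1094, 88, 70]) cube([82, 25, 1200]);
translate([1230, 88, 70]) cube([82, 25, 1200]);
translate([1366, 88, 70]) cube([82, 25, 1200]);
translate([1502, 88, 70]) cube([82, 25, 1200]);
translate([1638, 88, 70]) cube([82, 25, 1200]);


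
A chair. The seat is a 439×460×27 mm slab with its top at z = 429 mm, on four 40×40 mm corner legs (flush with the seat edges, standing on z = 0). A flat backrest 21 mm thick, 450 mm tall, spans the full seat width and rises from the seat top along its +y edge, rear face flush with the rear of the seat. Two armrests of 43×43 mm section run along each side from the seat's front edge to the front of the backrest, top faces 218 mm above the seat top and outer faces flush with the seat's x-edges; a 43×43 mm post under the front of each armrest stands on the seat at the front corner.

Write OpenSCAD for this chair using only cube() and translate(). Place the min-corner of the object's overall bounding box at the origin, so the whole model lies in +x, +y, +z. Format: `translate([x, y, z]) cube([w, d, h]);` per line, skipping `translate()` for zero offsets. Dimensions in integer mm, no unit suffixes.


// leg_h = 429 - 27 = 402
// arm post h = 218 - 43 = 175
translate([0, 0, 402]) cube([439, 460, 27]);
cube([40, 40, 402]);
translate([399, 0, 0]) cube([40, 40, 402]);
translate([0, 420, 0]) cube([40, 40, 402]);
translate([399, 420, 0]) cube([40, 40, 402]);
translate([0, 439, 429]) cube([439, 21, 450]);
translate([0, 0, 604]) cube([43, 439, 43]);
translate([396, 0, 604]) cube([43, 439, 43]);
translate([0, 0, 429]) cube([43, 43, 175]);
translate([396, 0, 429]) cube([43, 43, 175]);


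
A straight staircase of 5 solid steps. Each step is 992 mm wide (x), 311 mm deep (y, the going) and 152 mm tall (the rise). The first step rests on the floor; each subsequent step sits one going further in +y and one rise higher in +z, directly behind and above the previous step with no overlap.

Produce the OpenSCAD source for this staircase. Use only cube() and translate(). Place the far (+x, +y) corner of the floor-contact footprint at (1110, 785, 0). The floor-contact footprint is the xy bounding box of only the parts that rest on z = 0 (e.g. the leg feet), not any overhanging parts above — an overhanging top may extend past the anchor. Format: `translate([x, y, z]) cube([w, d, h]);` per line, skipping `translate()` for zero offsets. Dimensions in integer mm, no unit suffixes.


translate([118, 474, 0]) cube([992, 311, 152]);
translate([118, 785, 152]) cube([992, 311, 152]);
translate([118, 1096, 304]) cube([992, 311, 152]);
translate([118, 1407, 456]) cube([992, 311, 152]);
translate([118, 1718, 608]) cube([992, 311, 152]);


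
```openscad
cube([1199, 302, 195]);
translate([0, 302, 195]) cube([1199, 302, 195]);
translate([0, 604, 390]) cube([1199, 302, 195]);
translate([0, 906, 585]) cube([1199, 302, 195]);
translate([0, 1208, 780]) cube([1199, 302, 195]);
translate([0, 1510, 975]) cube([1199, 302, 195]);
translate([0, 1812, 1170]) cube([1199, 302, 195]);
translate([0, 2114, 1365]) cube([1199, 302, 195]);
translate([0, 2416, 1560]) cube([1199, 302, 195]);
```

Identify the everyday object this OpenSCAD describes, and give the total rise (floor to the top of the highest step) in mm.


A staircase. The total rise is 1755 mm.

9 identical blocks, each offset up and back from the previous — a staircase. Each step is 195 mm tall and there are 9 of them, so the total rise is 9 × 195 = 1755 mm.


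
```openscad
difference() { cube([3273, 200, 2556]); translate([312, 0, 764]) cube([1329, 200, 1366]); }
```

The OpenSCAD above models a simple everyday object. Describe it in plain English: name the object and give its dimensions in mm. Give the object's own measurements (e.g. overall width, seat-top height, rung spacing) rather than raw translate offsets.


A wall 3273 mm long (x), 200 mm thick (y), 2556 mm tall, with a rectangular window opening cut through it. The opening is 1329 mm wide and 1366 mm tall; its sill is at z = 764 mm and its near (−x) edge is 312 mm from the wall's −x end. The opening passes through the full wall thickness.


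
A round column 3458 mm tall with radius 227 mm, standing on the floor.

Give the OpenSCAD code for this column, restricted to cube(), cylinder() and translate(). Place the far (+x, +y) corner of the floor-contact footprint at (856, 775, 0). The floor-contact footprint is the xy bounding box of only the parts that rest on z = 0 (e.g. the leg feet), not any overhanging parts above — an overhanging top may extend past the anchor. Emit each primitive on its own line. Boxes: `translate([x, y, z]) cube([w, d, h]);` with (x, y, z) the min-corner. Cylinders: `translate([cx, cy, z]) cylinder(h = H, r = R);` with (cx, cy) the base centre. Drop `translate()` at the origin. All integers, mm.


translate([629, 548, 0]) cylinder(h = 3458, r = 227);


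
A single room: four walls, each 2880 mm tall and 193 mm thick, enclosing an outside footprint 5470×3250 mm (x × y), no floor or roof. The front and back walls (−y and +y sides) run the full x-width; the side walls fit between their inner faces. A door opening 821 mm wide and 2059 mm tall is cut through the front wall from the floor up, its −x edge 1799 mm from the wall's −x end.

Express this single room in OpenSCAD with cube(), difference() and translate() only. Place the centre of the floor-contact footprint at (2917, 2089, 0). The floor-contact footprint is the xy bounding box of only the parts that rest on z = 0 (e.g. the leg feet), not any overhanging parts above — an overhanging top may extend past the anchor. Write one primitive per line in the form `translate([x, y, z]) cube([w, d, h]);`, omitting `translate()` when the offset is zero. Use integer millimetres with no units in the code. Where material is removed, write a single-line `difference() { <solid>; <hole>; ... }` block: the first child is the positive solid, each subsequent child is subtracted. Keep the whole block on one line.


difference() { translate([182, 464, 0]) cube([5470, 193, 2880]); translate([1981, 464, 0]) cube([821, 193, 2059]); }
translate([182, 3521, 0]) cube([5470, 193, 2880]);
translate([182, 657, 0]) cube([193, 2864, 2880]);
translate([5459, 657, 0]) cube([193, 2864, 2880]);
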